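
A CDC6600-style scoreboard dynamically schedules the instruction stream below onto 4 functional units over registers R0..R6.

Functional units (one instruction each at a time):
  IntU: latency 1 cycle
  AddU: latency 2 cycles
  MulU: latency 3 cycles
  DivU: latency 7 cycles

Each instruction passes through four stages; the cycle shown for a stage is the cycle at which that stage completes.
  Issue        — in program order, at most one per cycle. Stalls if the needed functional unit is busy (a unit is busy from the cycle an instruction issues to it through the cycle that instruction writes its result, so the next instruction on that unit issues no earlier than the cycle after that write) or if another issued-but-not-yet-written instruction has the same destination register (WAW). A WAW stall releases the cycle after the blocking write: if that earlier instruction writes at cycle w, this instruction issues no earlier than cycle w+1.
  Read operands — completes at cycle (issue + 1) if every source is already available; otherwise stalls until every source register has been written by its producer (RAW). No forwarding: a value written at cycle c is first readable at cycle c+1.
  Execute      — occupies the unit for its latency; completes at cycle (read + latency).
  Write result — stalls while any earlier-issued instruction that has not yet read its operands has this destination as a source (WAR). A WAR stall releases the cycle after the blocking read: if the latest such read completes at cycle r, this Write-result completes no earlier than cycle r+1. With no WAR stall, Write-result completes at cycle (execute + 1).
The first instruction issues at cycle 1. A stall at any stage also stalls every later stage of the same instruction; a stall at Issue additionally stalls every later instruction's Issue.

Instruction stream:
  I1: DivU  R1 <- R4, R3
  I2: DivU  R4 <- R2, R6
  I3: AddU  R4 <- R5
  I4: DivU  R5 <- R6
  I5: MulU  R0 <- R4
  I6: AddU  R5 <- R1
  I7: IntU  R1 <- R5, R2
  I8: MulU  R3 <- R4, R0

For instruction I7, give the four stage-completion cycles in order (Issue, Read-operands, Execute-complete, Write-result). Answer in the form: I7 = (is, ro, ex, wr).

  I1 | 1 | 2 | 9 | 10
  I2 | 11 | 12 | 19 | 20   struct: DivU busy until I1 writes@10
  I3 | 21 | 22 | 24 | 25   WAW R4: wait I2 write@20
  I4 | 22 | 23 | 30 | 31
  I5 | 23 | 26 | 29 | 30   RAW R4: wait I3 write@25
  I6 | 32 | 33 | 35 | 36   WAW R5: wait I4 write@31
  I7 | 33 | 37 | 38 | 39   RAW R5: wait I6 write@36
  I8 | 34 | 35 | 38 | 39

I7 = (33, 37, 38, 39)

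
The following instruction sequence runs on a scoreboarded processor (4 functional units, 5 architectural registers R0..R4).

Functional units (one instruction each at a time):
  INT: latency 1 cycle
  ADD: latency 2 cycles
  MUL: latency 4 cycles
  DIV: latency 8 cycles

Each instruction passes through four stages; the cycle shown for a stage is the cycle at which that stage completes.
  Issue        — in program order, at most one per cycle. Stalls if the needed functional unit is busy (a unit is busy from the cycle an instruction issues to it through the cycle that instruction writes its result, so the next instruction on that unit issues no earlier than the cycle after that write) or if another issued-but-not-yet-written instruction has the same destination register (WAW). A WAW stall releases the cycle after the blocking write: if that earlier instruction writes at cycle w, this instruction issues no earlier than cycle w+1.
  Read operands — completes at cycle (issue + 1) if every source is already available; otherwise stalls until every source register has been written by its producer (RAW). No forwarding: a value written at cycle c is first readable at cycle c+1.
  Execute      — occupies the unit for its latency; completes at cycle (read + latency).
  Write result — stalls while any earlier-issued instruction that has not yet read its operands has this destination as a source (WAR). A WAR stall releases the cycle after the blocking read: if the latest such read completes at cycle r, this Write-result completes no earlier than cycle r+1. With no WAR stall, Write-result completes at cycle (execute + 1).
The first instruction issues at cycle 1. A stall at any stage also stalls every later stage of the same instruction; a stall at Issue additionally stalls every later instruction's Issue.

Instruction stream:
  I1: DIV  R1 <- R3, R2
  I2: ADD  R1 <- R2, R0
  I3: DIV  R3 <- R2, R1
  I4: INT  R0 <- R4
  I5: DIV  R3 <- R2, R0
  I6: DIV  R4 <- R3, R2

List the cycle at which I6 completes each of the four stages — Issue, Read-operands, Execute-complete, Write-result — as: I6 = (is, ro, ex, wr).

I1: IS=1 RO=2 EX=10 WR=11
I2: IS=12 RO=13 EX=15 WR=16  [WAW R1: wait I1 write@11]
I3: IS=13 RO=17 EX=25 WR=26  [RAW R1: wait I2 write@16]
I4: IS=14 RO=15 EX=16 WR=17
I5: IS=27 RO=28 EX=36 WR=37  [struct: DIV busy until I3 writes@26]
I6: IS=38 RO=39 EX=47 WR=48  [struct: DIV busy until I5 writes@37]

I6 = (38, 39, 47, 48)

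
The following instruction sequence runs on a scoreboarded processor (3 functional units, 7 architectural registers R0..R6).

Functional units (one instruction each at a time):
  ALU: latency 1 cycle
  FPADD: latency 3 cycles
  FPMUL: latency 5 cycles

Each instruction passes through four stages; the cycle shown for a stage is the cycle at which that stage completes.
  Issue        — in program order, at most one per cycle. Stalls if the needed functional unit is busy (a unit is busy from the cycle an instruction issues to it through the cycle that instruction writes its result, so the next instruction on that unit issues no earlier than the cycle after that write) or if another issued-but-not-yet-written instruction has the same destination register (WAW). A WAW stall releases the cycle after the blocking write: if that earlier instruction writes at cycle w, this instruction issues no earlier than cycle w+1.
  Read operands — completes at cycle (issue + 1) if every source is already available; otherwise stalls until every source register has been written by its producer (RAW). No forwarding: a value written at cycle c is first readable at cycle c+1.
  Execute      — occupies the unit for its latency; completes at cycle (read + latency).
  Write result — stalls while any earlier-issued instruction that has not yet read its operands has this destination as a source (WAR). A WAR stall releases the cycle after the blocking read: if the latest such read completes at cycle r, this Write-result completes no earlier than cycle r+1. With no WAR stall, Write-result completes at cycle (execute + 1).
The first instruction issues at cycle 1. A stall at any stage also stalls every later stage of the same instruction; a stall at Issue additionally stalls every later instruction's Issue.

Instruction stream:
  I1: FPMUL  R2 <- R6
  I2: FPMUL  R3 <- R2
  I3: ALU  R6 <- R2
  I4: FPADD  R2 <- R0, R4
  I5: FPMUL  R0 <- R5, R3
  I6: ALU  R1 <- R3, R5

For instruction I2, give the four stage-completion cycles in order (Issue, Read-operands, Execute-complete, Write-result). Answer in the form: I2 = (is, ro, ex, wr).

I1 -> (1, 2, 7, 8)
I2 -> (9, 10, 15, 16)  // struct: FPMUL busy until I1 writes@8
I3 -> (10, 11, 12, 13)
I4 -> (11, 12, 15, 16)
I5 -> (17, 18, 23, 24)  // struct: FPMUL busy until I2 writes@16
I6 -> (18, 19, 20, 21)

I2 = (9, 10, 15, 16)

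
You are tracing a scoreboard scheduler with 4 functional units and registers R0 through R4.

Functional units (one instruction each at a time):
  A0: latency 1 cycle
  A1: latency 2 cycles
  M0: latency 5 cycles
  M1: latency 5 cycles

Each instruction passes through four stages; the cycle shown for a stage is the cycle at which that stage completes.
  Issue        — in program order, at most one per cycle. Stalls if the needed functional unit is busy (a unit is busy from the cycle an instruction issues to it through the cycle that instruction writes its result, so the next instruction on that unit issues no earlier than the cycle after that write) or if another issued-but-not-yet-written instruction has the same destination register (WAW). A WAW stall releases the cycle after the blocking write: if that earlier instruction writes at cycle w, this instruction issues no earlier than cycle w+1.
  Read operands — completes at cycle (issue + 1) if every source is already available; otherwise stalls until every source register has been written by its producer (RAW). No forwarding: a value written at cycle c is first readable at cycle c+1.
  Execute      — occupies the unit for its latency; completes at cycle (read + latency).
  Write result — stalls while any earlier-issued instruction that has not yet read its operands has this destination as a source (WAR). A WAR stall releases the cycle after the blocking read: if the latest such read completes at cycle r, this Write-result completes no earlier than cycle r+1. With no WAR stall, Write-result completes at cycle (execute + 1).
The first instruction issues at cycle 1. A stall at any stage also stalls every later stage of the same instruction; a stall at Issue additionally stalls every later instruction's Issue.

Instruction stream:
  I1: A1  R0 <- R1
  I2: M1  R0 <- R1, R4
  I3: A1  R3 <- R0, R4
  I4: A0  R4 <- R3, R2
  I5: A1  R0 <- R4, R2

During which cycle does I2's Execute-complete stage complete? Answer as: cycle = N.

cycle = 12

c1: I1 dispatched to A1
c2: I1 operands ready
c4: I1 complete
c5: R0←I1
c6: I2 dispatched to M1
c7: I2 operands ready · I3 dispatched to A1
c8: I4 dispatched to A0
c12: I2 complete
c13: R0←I2
c14: I3 operands ready
c16: I3 complete
c17: R3←I3
c18: I4 operands ready · I5 dispatched to A1
c19: I4 complete
c20: R4←I4
c21: I5 operands ready
c23: I5 complete
c24: R0←I5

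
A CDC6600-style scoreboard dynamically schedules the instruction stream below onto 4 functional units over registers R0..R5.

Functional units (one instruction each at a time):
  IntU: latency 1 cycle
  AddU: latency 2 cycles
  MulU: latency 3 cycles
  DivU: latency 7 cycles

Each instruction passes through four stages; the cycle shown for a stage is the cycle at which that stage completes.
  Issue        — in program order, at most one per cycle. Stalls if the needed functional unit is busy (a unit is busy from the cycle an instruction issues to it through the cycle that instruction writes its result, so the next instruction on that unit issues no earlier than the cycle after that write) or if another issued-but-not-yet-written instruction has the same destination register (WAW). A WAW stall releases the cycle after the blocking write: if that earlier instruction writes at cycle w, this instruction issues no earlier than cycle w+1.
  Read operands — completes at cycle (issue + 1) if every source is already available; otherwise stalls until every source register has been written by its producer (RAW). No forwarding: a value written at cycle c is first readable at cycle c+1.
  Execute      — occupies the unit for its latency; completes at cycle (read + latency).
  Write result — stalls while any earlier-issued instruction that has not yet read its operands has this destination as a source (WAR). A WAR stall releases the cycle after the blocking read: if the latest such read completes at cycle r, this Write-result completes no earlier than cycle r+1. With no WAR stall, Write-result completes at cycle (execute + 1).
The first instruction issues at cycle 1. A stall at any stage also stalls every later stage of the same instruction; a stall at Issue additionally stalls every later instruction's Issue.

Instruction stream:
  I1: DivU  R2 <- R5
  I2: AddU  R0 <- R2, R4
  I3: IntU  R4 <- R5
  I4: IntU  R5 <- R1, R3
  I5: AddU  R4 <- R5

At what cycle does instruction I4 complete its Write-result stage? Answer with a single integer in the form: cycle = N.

t=1  I1 issues→DivU
t=2  I1 reads | I2 issues→AddU
t=3  I3 issues→IntU
t=4  I3 reads
t=5  I3 exec-done
t=9  I1 exec-done
t=10  I1 writes R2
t=11  I2 reads
t=12  I3 writes R4
t=13  I2 exec-done | I4 issues→IntU
t=14  I2 writes R0 | I4 reads
t=15  I4 exec-done | I5 issues→AddU
t=16  I4 writes R5
t=17  I5 reads
t=19  I5 exec-done
t=20  I5 writes R4

cycle = 16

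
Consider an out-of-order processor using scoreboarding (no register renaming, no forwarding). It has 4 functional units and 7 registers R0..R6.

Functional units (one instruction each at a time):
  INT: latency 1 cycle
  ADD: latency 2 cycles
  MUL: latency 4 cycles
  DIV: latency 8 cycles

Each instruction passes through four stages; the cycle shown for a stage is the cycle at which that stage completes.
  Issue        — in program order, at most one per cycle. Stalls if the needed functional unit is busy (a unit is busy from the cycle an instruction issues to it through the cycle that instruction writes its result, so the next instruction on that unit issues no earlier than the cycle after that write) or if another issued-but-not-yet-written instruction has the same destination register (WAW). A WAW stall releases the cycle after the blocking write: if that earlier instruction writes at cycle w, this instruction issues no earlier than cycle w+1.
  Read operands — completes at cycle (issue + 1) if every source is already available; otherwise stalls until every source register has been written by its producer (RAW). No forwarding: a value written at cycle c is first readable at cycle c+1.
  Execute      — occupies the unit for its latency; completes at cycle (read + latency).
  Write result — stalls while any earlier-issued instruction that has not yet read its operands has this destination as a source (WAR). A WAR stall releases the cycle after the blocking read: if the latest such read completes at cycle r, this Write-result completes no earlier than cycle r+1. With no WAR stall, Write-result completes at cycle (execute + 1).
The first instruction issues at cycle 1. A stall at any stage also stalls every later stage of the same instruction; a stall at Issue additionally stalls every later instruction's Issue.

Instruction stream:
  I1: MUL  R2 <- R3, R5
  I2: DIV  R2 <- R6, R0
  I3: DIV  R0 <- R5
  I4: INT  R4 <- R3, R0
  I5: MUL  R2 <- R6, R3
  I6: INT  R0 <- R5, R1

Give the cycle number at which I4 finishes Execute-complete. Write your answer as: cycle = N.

cycle = 31

I1 -> (1, 2, 6, 7)
I2 -> (8, 9, 17, 18)  // WAW R2: wait I1 write@7
I3 -> (19, 20, 28, 29)  // struct: DIV busy until I2 writes@18
I4 -> (20, 30, 31, 32)  // RAW R0: wait I3 write@29
I5 -> (21, 22, 26, 27)
I6 -> (33, 34, 35, 36)  // struct: INT busy until I4 writes@32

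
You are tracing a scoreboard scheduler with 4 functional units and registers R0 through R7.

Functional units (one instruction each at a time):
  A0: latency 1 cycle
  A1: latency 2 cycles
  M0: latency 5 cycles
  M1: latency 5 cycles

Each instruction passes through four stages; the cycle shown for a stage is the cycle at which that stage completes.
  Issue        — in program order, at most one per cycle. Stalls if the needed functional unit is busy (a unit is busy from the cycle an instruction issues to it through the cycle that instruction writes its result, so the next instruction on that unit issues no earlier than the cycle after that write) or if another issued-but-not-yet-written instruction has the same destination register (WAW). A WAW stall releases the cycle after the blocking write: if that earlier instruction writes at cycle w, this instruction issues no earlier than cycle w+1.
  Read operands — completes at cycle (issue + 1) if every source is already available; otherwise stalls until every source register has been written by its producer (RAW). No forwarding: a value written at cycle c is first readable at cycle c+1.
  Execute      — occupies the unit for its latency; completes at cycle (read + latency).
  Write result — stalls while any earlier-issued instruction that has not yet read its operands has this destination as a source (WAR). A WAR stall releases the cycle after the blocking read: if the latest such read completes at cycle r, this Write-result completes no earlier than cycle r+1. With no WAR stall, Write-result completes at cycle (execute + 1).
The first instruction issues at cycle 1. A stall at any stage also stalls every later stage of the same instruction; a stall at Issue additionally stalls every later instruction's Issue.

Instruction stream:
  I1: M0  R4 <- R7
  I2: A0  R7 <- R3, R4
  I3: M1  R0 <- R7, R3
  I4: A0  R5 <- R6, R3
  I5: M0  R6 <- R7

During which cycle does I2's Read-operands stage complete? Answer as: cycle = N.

c1: I1 issues→M0
c2: I1 reads | I2 issues→A0
c3: I3 issues→M1
c7: I1 exec-done
c8: I1 writes R4
c9: I2 reads
c10: I2 exec-done
c11: I2 writes R7
c12: I3 reads | I4 issues→A0
c13: I4 reads | I5 issues→M0
c14: I4 exec-done | I5 reads
c15: I4 writes R5
c17: I3 exec-done
c18: I3 writes R0
c19: I5 exec-done
c20: I5 writes R6

cycle = 9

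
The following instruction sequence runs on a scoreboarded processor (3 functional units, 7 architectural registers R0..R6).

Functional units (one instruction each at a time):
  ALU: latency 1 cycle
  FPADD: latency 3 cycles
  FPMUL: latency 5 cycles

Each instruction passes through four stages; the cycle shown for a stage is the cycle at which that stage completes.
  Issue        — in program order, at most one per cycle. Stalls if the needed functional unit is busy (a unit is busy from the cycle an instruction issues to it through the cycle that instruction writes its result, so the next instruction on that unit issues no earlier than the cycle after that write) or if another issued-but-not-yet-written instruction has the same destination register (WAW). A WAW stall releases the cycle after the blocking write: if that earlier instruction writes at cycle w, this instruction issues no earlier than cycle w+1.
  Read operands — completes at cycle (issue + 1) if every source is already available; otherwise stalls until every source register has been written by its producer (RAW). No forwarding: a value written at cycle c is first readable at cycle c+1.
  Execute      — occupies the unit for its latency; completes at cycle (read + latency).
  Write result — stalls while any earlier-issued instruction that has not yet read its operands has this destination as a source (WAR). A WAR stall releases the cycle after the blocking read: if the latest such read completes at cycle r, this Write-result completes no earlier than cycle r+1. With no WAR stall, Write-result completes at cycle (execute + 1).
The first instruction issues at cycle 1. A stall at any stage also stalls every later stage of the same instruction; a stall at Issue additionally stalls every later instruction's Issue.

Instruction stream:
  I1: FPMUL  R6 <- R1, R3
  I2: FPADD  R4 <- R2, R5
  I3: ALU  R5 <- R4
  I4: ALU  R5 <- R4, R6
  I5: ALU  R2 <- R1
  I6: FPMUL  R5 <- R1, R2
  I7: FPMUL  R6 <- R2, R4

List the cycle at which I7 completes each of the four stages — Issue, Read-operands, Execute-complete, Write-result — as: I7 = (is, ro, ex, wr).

I1  is:1  ro:2  ex:7  wr:8
I2  is:2  ro:3  ex:6  wr:7
I3  is:3  ro:8  ex:9  wr:10  — RAW R4: wait I2 write@7
I4  is:11  ro:12  ex:13  wr:14  — struct: ALU busy until I3 writes@10
I5  is:15  ro:16  ex:17  wr:18  — struct: ALU busy until I4 writes@14
I6  is:16  ro:19  ex:24  wr:25  — RAW R2: wait I5 write@18
I7  is:26  ro:27  ex:32  wr:33  — struct: FPMUL busy until I6 writes@25

I7 = (26, 27, 32, 33)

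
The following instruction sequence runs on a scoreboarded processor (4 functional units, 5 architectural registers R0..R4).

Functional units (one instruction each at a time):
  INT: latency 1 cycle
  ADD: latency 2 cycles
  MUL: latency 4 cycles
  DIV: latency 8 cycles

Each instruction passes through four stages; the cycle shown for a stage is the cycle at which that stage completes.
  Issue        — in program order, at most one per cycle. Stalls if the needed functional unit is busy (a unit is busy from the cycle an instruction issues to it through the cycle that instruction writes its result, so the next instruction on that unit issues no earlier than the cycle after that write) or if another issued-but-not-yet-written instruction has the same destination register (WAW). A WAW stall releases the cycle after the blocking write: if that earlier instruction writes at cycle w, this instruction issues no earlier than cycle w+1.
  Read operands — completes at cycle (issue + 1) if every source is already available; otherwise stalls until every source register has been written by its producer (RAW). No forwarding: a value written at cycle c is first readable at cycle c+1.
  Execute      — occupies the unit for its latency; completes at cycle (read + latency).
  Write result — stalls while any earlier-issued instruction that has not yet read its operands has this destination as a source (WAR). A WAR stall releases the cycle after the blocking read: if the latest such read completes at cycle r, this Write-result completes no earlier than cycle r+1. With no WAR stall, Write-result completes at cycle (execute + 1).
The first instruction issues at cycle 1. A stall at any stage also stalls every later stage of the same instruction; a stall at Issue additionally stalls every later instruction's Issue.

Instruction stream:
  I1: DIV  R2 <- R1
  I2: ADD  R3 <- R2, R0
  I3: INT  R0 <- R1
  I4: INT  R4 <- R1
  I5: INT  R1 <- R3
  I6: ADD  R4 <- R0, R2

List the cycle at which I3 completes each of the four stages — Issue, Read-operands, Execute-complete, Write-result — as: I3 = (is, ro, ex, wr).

I3 = (3, 4, 5, 13)

I1: IS=1 RO=2 EX=10 WR=11
I2: IS=2 RO=12 EX=14 WR=15  [RAW R2: wait I1 write@11]
I3: IS=3 RO=4 EX=5 WR=13  [WAR R0: wait I2 read@12]
I4: IS=14 RO=15 EX=16 WR=17  [struct: INT busy until I3 writes@13]
I5: IS=18 RO=19 EX=20 WR=21  [struct: INT busy until I4 writes@17]
I6: IS=19 RO=20 EX=22 WR=23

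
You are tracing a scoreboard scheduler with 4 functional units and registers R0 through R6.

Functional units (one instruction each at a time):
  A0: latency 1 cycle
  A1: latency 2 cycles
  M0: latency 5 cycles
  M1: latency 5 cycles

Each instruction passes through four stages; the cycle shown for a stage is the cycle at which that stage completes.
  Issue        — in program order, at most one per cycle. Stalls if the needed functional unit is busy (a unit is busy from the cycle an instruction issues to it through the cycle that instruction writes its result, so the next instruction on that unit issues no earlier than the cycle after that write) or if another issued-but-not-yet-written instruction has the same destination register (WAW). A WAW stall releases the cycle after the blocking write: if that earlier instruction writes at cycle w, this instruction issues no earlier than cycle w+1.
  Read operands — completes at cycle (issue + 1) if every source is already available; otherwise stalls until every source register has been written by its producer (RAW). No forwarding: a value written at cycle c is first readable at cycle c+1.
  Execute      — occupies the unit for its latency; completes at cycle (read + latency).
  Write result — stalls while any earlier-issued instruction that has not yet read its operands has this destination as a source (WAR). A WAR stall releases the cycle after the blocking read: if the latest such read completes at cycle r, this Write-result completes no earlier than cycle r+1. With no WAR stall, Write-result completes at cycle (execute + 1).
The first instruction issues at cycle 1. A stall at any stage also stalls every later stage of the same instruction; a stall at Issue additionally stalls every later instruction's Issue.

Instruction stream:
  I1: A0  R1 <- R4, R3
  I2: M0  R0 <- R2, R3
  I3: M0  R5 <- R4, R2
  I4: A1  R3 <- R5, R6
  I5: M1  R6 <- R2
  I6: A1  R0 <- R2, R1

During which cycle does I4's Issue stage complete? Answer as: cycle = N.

cycle = 11

cycle 1: I1 issues→A0
cycle 2: I1 reads, I2 issues→M0
cycle 3: I1 exec-done, I2 reads
cycle 4: I1 writes R1
cycle 8: I2 exec-done
cycle 9: I2 writes R0
cycle 10: I3 issues→M0
cycle 11: I3 reads, I4 issues→A1
cycle 12: I5 issues→M1
cycle 13: I5 reads
cycle 16: I3 exec-done
cycle 17: I3 writes R5
cycle 18: I4 reads, I5 exec-done
cycle 19: I5 writes R6
cycle 20: I4 exec-done
cycle 21: I4 writes R3
cycle 22: I6 issues→A1
cycle 23: I6 reads
cycle 25: I6 exec-done
cycle 26: I6 writes R0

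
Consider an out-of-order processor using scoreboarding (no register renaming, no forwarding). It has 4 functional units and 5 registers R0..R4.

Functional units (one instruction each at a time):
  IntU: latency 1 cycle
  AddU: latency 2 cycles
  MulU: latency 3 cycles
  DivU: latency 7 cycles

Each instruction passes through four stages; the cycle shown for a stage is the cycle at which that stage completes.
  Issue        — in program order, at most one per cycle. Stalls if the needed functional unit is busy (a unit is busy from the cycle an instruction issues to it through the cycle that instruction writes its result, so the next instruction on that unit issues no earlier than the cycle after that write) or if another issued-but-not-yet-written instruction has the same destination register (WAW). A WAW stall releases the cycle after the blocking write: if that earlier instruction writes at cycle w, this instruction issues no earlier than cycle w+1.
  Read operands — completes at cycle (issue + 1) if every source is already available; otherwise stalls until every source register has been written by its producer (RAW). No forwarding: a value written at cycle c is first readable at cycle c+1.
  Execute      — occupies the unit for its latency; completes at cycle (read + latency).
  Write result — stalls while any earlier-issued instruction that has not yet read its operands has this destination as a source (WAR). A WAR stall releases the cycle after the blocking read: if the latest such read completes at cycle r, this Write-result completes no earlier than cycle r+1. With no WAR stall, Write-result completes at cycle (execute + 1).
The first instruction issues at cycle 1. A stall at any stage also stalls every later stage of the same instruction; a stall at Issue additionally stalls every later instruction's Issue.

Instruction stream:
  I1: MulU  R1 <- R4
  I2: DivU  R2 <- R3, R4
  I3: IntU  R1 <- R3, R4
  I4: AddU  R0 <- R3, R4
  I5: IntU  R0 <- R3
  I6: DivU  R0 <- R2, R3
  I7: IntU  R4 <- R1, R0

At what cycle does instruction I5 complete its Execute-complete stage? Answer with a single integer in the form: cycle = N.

cycle = 15

cycle 1: issue I1 (MulU)
cycle 2: I1 read-ops, issue I2 (DivU)
cycle 3: I2 read-ops
cycle 5: I1 finished on MulU
cycle 6: I1→R1
cycle 7: issue I3 (IntU)
cycle 8: I3 read-ops, issue I4 (AddU)
cycle 9: I3 finished on IntU, I4 read-ops
cycle 10: I2 finished on DivU, I3→R1
cycle 11: I2→R2, I4 finished on AddU
cycle 12: I4→R0
cycle 13: issue I5 (IntU)
cycle 14: I5 read-ops
cycle 15: I5 finished on IntU
cycle 16: I5→R0
cycle 17: issue I6 (DivU)
cycle 18: I6 read-ops, issue I7 (IntU)
cycle 25: I6 finished on DivU
cycle 26: I6→R0
cycle 27: I7 read-ops
cycle 28: I7 finished on IntU
cycle 29: I7→R4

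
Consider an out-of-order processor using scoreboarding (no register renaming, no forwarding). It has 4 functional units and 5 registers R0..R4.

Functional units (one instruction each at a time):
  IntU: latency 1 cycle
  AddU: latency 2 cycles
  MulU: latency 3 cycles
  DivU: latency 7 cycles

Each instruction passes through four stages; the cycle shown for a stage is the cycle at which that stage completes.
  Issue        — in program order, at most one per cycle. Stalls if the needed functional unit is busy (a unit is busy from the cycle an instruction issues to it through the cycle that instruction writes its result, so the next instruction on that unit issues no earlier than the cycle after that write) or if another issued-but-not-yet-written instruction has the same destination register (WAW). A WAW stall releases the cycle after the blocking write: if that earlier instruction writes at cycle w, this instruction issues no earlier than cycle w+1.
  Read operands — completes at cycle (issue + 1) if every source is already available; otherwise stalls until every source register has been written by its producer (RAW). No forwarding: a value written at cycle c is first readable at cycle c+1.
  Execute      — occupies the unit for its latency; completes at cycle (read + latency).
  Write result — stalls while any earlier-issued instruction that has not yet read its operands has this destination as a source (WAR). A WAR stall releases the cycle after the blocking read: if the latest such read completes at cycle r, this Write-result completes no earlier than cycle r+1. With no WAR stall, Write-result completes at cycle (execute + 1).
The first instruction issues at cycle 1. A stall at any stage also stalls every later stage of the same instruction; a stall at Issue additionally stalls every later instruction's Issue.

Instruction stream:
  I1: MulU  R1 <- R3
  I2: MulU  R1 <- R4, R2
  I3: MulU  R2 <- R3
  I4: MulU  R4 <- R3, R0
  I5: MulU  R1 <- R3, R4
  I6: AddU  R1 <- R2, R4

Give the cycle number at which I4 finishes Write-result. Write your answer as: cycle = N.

cycle = 24

t=1  I1 dispatched to MulU
t=2  I1 operands ready
t=5  I1 complete
t=6  R1←I1
t=7  I2 dispatched to MulU
t=8  I2 operands ready
t=11  I2 complete
t=12  R1←I2
t=13  I3 dispatched to MulU
t=14  I3 operands ready
t=17  I3 complete
t=18  R2←I3
t=19  I4 dispatched to MulU
t=20  I4 operands ready
t=23  I4 complete
t=24  R4←I4
t=25  I5 dispatched to MulU
t=26  I5 operands ready
t=29  I5 complete
t=30  R1←I5
t=31  I6 dispatched to AddU
t=32  I6 operands ready
t=34  I6 complete
t=35  R1←I6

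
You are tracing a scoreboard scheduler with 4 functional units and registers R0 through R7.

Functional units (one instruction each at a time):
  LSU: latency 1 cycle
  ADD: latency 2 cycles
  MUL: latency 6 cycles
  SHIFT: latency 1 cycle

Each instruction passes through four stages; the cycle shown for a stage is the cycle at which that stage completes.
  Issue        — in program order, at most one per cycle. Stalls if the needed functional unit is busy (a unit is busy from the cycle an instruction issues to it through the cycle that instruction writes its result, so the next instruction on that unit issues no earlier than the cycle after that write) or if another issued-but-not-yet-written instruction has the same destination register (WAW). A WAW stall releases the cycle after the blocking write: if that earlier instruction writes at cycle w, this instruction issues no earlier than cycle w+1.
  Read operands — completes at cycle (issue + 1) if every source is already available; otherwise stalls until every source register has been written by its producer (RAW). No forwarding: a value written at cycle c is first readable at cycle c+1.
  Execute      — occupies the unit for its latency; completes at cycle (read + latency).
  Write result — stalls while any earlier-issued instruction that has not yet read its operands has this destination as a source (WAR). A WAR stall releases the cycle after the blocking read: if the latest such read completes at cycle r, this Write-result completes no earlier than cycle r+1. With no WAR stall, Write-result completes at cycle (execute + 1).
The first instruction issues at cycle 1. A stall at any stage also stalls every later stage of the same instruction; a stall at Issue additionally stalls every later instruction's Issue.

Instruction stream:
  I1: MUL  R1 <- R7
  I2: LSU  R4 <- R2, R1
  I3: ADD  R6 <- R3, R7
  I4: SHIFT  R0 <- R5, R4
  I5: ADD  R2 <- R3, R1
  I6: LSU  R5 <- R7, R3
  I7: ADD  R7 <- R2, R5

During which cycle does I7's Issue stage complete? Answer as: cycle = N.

cycle = 14

t=1  I1→MUL
t=2  I1 RO; I2→LSU
t=3  I3→ADD
t=4  I3 RO; I4→SHIFT
t=6  I3 EX
t=7  I3 WR R6
t=8  I1 EX; I5→ADD
t=9  I1 WR R1
t=10  I2 RO; I5 RO
t=11  I2 EX
t=12  I2 WR R4; I5 EX
t=13  I4 RO; I5 WR R2; I6→LSU
t=14  I4 EX; I6 RO; I7→ADD
t=15  I4 WR R0; I6 EX
t=16  I6 WR R5
t=17  I7 RO
t=19  I7 EX
t=20  I7 WR R7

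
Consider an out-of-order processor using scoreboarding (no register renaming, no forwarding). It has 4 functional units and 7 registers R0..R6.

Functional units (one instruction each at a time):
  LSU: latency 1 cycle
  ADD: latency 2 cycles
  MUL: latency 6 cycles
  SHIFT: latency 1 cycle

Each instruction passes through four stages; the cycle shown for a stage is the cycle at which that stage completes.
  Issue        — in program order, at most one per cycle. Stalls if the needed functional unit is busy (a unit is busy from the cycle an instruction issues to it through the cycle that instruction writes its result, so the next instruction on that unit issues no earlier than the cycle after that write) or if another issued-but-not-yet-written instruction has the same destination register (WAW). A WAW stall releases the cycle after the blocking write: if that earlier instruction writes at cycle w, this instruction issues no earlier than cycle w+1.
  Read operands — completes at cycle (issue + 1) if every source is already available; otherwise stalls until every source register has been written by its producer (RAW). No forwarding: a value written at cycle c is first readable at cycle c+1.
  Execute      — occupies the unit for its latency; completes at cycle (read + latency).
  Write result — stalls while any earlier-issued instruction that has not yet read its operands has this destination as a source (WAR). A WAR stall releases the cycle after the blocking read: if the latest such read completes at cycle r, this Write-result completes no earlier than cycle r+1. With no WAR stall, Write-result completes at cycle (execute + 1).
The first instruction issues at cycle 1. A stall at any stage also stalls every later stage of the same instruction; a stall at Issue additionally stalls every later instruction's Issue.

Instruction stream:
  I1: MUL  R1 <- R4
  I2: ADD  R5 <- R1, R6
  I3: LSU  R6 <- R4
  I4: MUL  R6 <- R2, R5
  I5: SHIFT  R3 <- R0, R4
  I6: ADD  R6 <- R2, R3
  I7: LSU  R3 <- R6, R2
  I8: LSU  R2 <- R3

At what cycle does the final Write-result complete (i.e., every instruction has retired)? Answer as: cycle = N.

cycle = 33

t=1  issue I1 (MUL)
t=2  I1 read-ops · issue I2 (ADD)
t=3  issue I3 (LSU)
t=4  I3 read-ops
t=5  I3 finished on LSU
t=8  I1 finished on MUL
t=9  I1→R1
t=10  I2 read-ops
t=11  I3→R6
t=12  I2 finished on ADD · issue I4 (MUL)
t=13  I2→R5 · issue I5 (SHIFT)
t=14  I4 read-ops · I5 read-ops
t=15  I5 finished on SHIFT
t=16  I5→R3
t=20  I4 finished on MUL
t=21  I4→R6
t=22  issue I6 (ADD)
t=23  I6 read-ops · issue I7 (LSU)
t=25  I6 finished on ADD
t=26  I6→R6
t=27  I7 read-ops
t=28  I7 finished on LSU
t=29  I7→R3
t=30  issue I8 (LSU)
t=31  I8 read-ops
t=32  I8 finished on LSU
t=33  I8→R2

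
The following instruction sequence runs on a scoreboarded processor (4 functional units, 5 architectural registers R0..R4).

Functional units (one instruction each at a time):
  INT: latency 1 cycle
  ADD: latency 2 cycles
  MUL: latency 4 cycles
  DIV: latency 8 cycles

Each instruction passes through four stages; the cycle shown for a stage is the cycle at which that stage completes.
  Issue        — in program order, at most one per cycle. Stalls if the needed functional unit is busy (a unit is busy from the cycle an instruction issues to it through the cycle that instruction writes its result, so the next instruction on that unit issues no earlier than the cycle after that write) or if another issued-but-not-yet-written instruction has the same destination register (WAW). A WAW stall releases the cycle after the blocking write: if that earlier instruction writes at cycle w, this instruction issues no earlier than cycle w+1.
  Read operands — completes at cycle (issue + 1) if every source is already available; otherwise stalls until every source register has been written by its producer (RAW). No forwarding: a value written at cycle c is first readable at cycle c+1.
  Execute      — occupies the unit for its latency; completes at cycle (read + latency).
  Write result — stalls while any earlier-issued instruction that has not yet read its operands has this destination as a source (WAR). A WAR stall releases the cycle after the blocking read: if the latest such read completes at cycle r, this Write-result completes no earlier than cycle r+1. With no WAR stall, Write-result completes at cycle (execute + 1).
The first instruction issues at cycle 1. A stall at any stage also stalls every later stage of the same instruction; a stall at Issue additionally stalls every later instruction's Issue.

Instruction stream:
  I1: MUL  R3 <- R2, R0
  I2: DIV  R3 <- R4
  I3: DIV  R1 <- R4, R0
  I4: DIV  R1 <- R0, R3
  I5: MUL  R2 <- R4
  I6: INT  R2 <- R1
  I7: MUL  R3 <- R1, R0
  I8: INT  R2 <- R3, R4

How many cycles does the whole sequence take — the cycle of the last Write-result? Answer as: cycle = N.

cycle = 49

I1: IS=1 RO=2 EX=6 WR=7
I2: IS=8 RO=9 EX=17 WR=18  [WAW R3: wait I1 write@7]
I3: IS=19 RO=20 EX=28 WR=29  [struct: DIV busy until I2 writes@18]
I4: IS=30 RO=31 EX=39 WR=40  [struct: DIV busy until I3 writes@29]
I5: IS=31 RO=32 EX=36 WR=37
I6: IS=38 RO=41 EX=42 WR=43  [WAW R2: wait I5 write@37; RAW R1: wait I4 write@40]
I7: IS=39 RO=41 EX=45 WR=46  [RAW R1: wait I4 write@40]
I8: IS=44 RO=47 EX=48 WR=49  [struct: INT busy until I6 writes@43; RAW R3: wait I7 write@46]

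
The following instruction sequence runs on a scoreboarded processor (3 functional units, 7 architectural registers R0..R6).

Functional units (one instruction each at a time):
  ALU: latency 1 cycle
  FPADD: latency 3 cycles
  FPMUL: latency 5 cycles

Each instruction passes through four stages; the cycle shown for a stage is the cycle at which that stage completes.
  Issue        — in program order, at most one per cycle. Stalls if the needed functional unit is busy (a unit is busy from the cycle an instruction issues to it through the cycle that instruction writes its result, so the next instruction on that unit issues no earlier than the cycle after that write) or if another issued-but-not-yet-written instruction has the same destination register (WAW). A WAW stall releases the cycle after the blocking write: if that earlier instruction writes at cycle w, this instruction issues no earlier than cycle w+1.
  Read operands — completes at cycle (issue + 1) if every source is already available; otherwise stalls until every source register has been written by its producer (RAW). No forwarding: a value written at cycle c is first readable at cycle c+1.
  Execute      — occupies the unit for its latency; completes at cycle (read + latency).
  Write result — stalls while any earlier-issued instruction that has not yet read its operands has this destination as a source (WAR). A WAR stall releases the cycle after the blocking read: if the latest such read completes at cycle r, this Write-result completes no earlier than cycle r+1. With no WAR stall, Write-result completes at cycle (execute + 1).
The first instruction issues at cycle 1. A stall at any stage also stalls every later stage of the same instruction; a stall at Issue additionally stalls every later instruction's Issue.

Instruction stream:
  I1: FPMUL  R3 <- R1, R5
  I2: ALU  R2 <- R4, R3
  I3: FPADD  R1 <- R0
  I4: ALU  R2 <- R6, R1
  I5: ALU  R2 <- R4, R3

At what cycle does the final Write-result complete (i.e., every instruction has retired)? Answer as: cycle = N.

cycle = 19

t=1  I1→FPMUL
t=2  I1 RO; I2→ALU
t=3  I3→FPADD
t=4  I3 RO
t=7  I1 EX; I3 EX
t=8  I1 WR R3; I3 WR R1
t=9  I2 RO
t=10  I2 EX
t=11  I2 WR R2
t=12  I4→ALU
t=13  I4 RO
t=14  I4 EX
t=15  I4 WR R2
t=16  I5→ALU
t=17  I5 RO
t=18  I5 EX
t=19  I5 WR R2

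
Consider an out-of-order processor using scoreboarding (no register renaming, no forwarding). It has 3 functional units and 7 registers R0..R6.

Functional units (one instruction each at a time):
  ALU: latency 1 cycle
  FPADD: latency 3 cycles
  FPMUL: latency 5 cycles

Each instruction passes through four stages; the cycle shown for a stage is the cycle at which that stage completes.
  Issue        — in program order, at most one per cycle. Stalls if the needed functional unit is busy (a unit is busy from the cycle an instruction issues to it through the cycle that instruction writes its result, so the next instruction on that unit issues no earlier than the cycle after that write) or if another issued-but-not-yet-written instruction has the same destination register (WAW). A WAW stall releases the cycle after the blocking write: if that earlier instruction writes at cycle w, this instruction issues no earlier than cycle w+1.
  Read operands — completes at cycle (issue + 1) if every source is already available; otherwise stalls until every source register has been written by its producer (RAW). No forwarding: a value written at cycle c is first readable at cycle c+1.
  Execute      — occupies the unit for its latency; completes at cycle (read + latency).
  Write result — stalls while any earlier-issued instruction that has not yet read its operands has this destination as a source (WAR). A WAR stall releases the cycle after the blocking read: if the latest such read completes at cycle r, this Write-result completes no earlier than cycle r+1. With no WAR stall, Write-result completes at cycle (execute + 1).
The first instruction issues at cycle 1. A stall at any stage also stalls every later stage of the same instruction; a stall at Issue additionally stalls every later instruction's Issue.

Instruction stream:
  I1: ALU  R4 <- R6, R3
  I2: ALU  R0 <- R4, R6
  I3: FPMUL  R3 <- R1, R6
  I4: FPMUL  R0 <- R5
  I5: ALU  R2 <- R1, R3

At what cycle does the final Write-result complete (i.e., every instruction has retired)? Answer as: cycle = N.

cycle = 21

[I1] 1/2/3/4
[I2] 5/6/7/8  (struct: ALU busy until I1 writes@4)
[I3] 6/7/12/13
[I4] 14/15/20/21  (struct: FPMUL busy until I3 writes@13)
[I5] 15/16/17/18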